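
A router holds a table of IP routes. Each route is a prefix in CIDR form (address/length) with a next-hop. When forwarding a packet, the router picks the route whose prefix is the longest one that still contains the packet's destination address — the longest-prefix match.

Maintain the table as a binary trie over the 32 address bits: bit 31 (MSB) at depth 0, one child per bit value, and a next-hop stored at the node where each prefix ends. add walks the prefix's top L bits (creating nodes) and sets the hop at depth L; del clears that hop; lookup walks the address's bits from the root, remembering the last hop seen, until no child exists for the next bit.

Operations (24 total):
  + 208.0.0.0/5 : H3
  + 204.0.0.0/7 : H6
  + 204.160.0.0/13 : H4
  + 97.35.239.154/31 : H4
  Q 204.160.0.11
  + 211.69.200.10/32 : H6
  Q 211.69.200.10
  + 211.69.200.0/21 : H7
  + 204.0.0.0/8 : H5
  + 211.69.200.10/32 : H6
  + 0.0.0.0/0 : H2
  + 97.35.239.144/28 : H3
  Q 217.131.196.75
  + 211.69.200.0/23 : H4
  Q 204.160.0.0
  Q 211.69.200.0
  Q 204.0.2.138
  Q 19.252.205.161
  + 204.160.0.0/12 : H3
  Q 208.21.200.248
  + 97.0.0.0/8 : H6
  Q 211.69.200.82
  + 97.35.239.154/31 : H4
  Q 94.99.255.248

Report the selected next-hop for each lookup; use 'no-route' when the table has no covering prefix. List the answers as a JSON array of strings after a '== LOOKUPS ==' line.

Trace:
  + 208.0.0.0/5 (H3) depth=5
  + 204.0.0.0/7 (H6) depth=7
  + 204.160.0.0/13 (H4) depth=13
  + 97.35.239.154/31 (H4) depth=31
  Q 204.160.0.11: descend 1100110010100 ; hops seen [H6,H4] ; pick H4
  + 211.69.200.10/32 (H6) depth=32
  Q 211.69.200.10: descend 11010011010001011100100000001010 ; hops seen [H3,H6] ; pick H6
  + 211.69.200.0/21 (H7) depth=21
  + 204.0.0.0/8 (H5) depth=8
  + 211.69.200.10/32 (H6) depth=32
  + 0.0.0.0/0 (H2) depth=0
  + 97.35.239.144/28 (H3) depth=28
  Q 217.131.196.75: descend 1101 ; hops seen [H2] ; pick H2
  + 211.69.200.0/23 (H4) depth=23
  Q 204.160.0.0: descend 1100110010100 ; hops seen [H2,H6,H5,H4] ; pick H4
  Q 211.69.200.0: descend 1101001101000101110010000000 ; hops seen [H2,H3,H7,H4] ; pick H4
  Q 204.0.2.138: descend 11001100 ; hops seen [H2,H6,H5] ; pick H5
  Q 19.252.205.161: descend 0 ; hops seen [H2] ; pick H2
  + 204.160.0.0/12 (H3) depth=12
  Q 208.21.200.248: descend 110100 ; hops seen [H2,H3] ; pick H3
  + 97.0.0.0/8 (H6) depth=8
  Q 211.69.200.82: descend 1101001101000101110010000 ; hops seen [H2,H3,H7,H4] ; pick H4
  + 97.35.239.154/31 (H4) depth=31
  Q 94.99.255.248: descend 01 ; hops seen [H2] ; pick H2

== LOOKUPS ==
["H4","H6","H2","H4","H4","H5","H2","H3","H4","H2"]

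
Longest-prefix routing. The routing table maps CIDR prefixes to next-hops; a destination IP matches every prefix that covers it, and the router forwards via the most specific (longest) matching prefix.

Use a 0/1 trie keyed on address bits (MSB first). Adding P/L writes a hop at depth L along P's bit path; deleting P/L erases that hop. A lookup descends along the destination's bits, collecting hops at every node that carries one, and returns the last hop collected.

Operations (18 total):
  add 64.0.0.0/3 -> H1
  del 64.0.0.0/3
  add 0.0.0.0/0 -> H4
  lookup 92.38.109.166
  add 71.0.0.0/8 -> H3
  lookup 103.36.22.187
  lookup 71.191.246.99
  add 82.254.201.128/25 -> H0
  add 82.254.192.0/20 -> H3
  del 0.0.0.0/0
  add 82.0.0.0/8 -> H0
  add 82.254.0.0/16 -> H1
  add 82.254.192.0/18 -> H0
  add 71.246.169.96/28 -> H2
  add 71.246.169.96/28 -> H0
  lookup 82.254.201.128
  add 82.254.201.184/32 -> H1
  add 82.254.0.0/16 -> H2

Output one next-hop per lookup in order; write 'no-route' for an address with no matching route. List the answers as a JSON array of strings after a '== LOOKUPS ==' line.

Process each operation:
  add 64.0.0.0/3 -> H1 at depth 3
  del 64.0.0.0/3 (clear depth 3)
  add 0.0.0.0/0 -> H4 at depth 0
  ? 92.38.109.166  path d0:H4→d1:-→d2:-→d3:-  best=H4
  add 71.0.0.0/8 -> H3 at depth 8
  ? 103.36.22.187  path d0:H4→d1:-→d2:-  best=H4
  ? 71.191.246.99  path d0:H4→d1:-→d2:-→d3:-→d4:-→d5:-→d6:-→d7:-→d8:H3  best=H3
  add 82.254.201.128/25 -> H0 at depth 25
  add 82.254.192.0/20 -> H3 at depth 20
  del 0.0.0.0/0 (clear depth 0)
  add 82.0.0.0/8 -> H0 at depth 8
  add 82.254.0.0/16 -> H1 at depth 16
  add 82.254.192.0/18 -> H0 at depth 18
  add 71.246.169.96/28 -> H2 at depth 28
  add 71.246.169.96/28 -> H0 at depth 28
  ? 82.254.201.128  path d0:-→d1:-→d2:-→d3:-→d4:-→d5:-→d6:-→d7:-→d8:H0→d9:-→d10:-→d11:-→d12:-→d13:-→d14:-→d15:-→d16:H1→d17:-→d18:H0→d19:-→d20:H3→d21:-→d22:-→d23:-→d24:-→d25:H0  best=H0
  add 82.254.201.184/32 -> H1 at depth 32
  add 82.254.0.0/16 -> H2 at depth 16

== LOOKUPS ==
["H4","H4","H3","H0"]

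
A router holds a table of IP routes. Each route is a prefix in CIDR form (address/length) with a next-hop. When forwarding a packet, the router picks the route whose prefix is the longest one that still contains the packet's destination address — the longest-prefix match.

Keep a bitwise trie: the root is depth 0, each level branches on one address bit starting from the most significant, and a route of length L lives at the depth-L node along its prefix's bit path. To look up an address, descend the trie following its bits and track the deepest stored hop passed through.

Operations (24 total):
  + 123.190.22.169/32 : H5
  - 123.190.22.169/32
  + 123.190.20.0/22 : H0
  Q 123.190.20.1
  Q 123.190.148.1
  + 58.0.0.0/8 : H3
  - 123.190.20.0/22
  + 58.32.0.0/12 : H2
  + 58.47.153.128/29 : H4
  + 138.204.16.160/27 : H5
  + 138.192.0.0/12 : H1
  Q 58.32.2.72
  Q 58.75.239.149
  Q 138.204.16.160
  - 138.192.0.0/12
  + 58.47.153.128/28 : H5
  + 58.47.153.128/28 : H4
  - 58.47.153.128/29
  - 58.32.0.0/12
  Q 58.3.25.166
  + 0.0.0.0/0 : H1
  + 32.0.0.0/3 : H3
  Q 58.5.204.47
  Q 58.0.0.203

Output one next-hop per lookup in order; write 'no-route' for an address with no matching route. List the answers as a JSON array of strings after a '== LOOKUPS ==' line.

Process each operation:
  + 123.190.22.169/32 (H5) depth=32
  del 123.190.22.169/32 (clear depth 32)
  + 123.190.20.0/22 (H0) depth=22
  Q 123.190.20.1: descend 0111101110111110000101 ; hops seen [H0] ; pick H0
  Q 123.190.148.1: descend 0111101110111110 ; hops seen [∅] ; pick no-route
  + 58.0.0.0/8 (H3) depth=8
  del 123.190.20.0/22 (clear depth 22)
  + 58.32.0.0/12 (H2) depth=12
  + 58.47.153.128/29 (H4) depth=29
  + 138.204.16.160/27 (H5) depth=27
  + 138.192.0.0/12 (H1) depth=12
  Q 58.32.2.72: descend 001110100010 ; hops seen [H3,H2] ; pick H2
  Q 58.75.239.149: descend 001110100 ; hops seen [H3] ; pick H3
  Q 138.204.16.160: descend 100010101100110000010000101 ; hops seen [H1,H5] ; pick H5
  del 138.192.0.0/12 (clear depth 12)
  + 58.47.153.128/28 (H5) depth=28
  + 58.47.153.128/28 (H4) depth=28
  del 58.47.153.128/29 (clear depth 29)
  del 58.32.0.0/12 (clear depth 12)
  Q 58.3.25.166: descend 0011101000 ; hops seen [H3] ; pick H3
  + 0.0.0.0/0 (H1) depth=0
  + 32.0.0.0/3 (H3) depth=3
  Q 58.5.204.47: descend 0011101000 ; hops seen [H1,H3,H3] ; pick H3
  Q 58.0.0.203: descend 0011101000 ; hops seen [H1,H3,H3] ; pick H3

== LOOKUPS ==
["H0","no-route","H2","H3","H5","H3","H3","H3"]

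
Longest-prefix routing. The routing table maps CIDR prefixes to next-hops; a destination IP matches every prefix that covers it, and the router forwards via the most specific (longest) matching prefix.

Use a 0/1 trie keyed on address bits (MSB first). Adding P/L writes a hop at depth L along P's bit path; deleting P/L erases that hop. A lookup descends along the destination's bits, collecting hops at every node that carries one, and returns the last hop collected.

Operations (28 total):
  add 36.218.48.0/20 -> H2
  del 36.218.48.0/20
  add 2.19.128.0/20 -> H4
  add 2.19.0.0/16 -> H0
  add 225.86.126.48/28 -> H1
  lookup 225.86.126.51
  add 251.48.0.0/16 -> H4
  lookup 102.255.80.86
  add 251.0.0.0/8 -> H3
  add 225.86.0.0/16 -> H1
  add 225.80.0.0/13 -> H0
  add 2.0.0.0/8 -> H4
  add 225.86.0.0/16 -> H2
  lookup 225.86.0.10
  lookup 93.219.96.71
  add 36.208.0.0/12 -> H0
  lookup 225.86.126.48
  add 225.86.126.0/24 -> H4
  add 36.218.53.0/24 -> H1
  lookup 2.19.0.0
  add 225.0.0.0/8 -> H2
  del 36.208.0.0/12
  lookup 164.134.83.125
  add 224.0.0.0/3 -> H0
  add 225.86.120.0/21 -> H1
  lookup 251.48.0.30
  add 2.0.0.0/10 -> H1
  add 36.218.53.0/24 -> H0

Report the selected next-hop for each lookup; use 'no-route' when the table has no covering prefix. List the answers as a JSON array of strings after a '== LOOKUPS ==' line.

Apply in order:
  + 36.218.48.0/20 (H2) depth=20
  - 36.218.48.0/20 clear@20
  + 2.19.128.0/20 (H4) depth=20
  + 2.19.0.0/16 (H0) depth=16
  + 225.86.126.48/28 (H1) depth=28
  lookup 225.86.126.51: bits 1110000101010110011111100011 walk d0:-→d1:-→d2:-→d3:-→d4:-→d5:-→d6:-→d7:-→d8:-→d9:-→d10:-→d11:-→d12:-→d13:-→d14:-→d15:-→d16:-→d17:-→d18:-→d19:-→d20:-→d21:-→d22:-→d23:-→d24:-→d25:-→d26:-→d27:-→d28:H1 -> H1
  + 251.48.0.0/16 (H4) depth=16
  lookup 102.255.80.86: bits 0 walk d0:-→d1:- -> no-route
  + 251.0.0.0/8 (H3) depth=8
  + 225.86.0.0/16 (H1) depth=16
  + 225.80.0.0/13 (H0) depth=13
  + 2.0.0.0/8 (H4) depth=8
  + 225.86.0.0/16 (H2) depth=16
  lookup 225.86.0.10: bits 11100001010101100 walk d0:-→d1:-→d2:-→d3:-→d4:-→d5:-→d6:-→d7:-→d8:-→d9:-→d10:-→d11:-→d12:-→d13:H0→d14:-→d15:-→d16:H2→d17:- -> H2
  lookup 93.219.96.71: bits 0 walk d0:-→d1:- -> no-route
  + 36.208.0.0/12 (H0) depth=12
  lookup 225.86.126.48: bits 1110000101010110011111100011 walk d0:-→d1:-→d2:-→d3:-→d4:-→d5:-→d6:-→d7:-→d8:-→d9:-→d10:-→d11:-→d12:-→d13:H0→d14:-→d15:-→d16:H2→d17:-→d18:-→d19:-→d20:-→d21:-→d22:-→d23:-→d24:-→d25:-→d26:-→d27:-→d28:H1 -> H1
  + 225.86.126.0/24 (H4) depth=24
  + 36.218.53.0/24 (H1) depth=24
  lookup 2.19.0.0: bits 0000001000010011 walk d0:-→d1:-→d2:-→d3:-→d4:-→d5:-→d6:-→d7:-→d8:H4→d9:-→d10:-→d11:-→d12:-→d13:-→d14:-→d15:-→d16:H0 -> H0
  + 225.0.0.0/8 (H2) depth=8
  - 36.208.0.0/12 clear@12
  lookup 164.134.83.125: bits 1 walk d0:-→d1:- -> no-route
  + 224.0.0.0/3 (H0) depth=3
  + 225.86.120.0/21 (H1) depth=21
  lookup 251.48.0.30: bits 1111101100110000 walk d0:-→d1:-→d2:-→d3:H0→d4:-→d5:-→d6:-→d7:-→d8:H3→d9:-→d10:-→d11:-→d12:-→d13:-→d14:-→d15:-→d16:H4 -> H4
  + 2.0.0.0/10 (H1) depth=10
  + 36.218.53.0/24 (H0) depth=24

== LOOKUPS ==
["H1","no-route","H2","no-route","H1","H0","no-route","H4"]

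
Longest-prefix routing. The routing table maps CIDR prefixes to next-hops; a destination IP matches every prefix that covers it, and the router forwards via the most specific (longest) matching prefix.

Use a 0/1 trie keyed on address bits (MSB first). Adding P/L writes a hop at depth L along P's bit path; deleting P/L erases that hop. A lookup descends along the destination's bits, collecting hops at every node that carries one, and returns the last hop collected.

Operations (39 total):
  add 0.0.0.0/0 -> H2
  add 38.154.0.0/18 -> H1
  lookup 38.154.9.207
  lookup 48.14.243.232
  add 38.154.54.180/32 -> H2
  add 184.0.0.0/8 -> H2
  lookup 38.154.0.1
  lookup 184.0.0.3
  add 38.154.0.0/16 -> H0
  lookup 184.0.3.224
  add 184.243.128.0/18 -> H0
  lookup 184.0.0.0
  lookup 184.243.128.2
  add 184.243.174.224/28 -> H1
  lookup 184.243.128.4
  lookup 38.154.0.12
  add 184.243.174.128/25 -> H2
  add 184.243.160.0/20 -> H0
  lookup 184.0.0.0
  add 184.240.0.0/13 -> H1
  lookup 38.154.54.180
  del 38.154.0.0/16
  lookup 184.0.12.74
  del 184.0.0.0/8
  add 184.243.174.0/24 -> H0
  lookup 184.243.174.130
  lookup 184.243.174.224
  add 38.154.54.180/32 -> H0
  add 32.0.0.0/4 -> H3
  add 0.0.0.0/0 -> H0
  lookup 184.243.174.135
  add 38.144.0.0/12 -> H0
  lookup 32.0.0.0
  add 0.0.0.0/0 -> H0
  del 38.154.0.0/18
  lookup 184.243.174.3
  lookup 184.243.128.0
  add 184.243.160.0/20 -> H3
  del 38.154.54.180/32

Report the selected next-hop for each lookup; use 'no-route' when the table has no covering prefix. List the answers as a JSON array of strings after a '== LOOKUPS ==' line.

Apply in order:
  + 0.0.0.0/0 (H2) depth=0
  + 38.154.0.0/18 (H1) depth=18
  lookup 38.154.9.207: bits 001001101001101000 walk d0:H2→d1:-→d2:-→d3:-→d4:-→d5:-→d6:-→d7:-→d8:-→d9:-→d10:-→d11:-→d12:-→d13:-→d14:-→d15:-→d16:-→d17:-→d18:H1 -> H1
  lookup 48.14.243.232: bits 001 walk d0:H2→d1:-→d2:-→d3:- -> H2
  + 38.154.54.180/32 (H2) depth=32
  + 184.0.0.0/8 (H2) depth=8
  lookup 38.154.0.1: bits 001001101001101000 walk d0:H2→d1:-→d2:-→d3:-→d4:-→d5:-→d6:-→d7:-→d8:-→d9:-→d10:-→d11:-→d12:-→d13:-→d14:-→d15:-→d16:-→d17:-→d18:H1 -> H1
  lookup 184.0.0.3: bits 10111000 walk d0:H2→d1:-→d2:-→d3:-→d4:-→d5:-→d6:-→d7:-→d8:H2 -> H2
  + 38.154.0.0/16 (H0) depth=16
  lookup 184.0.3.224: bits 10111000 walk d0:H2→d1:-→d2:-→d3:-→d4:-→d5:-→d6:-→d7:-→d8:H2 -> H2
  + 184.243.128.0/18 (H0) depth=18
  lookup 184.0.0.0: bits 10111000 walk d0:H2→d1:-→d2:-→d3:-→d4:-→d5:-→d6:-→d7:-→d8:H2 -> H2
  lookup 184.243.128.2: bits 101110001111001110 walk d0:H2→d1:-→d2:-→d3:-→d4:-→d5:-→d6:-→d7:-→d8:H2→d9:-→d10:-→d11:-→d12:-→d13:-→d14:-→d15:-→d16:-→d17:-→d18:H0 -> H0
  + 184.243.174.224/28 (H1) depth=28
  lookup 184.243.128.4: bits 101110001111001110 walk d0:H2→d1:-→d2:-→d3:-→d4:-→d5:-→d6:-→d7:-→d8:H2→d9:-→d10:-→d11:-→d12:-→d13:-→d14:-→d15:-→d16:-→d17:-→d18:H0 -> H0
  lookup 38.154.0.12: bits 001001101001101000 walk d0:H2→d1:-→d2:-→d3:-→d4:-→d5:-→d6:-→d7:-→d8:-→d9:-→d10:-→d11:-→d12:-→d13:-→d14:-→d15:-→d16:H0→d17:-→d18:H1 -> H1
  + 184.243.174.128/25 (H2) depth=25
  + 184.243.160.0/20 (H0) depth=20
  lookup 184.0.0.0: bits 10111000 walk d0:H2→d1:-→d2:-→d3:-→d4:-→d5:-→d6:-→d7:-→d8:H2 -> H2
  + 184.240.0.0/13 (H1) depth=13
  lookup 38.154.54.180: bits 00100110100110100011011010110100 walk d0:H2→d1:-→d2:-→d3:-→d4:-→d5:-→d6:-→d7:-→d8:-→d9:-→d10:-→d11:-→d12:-→d13:-→d14:-→d15:-→d16:H0→d17:-→d18:H1→d19:-→d20:-→d21:-→d22:-→d23:-→d24:-→d25:-→d26:-→d27:-→d28:-→d29:-→d30:-→d31:-→d32:H2 -> H2
  del 38.154.0.0/16 (clear depth 16)
  lookup 184.0.12.74: bits 10111000 walk d0:H2→d1:-→d2:-→d3:-→d4:-→d5:-→d6:-→d7:-→d8:H2 -> H2
  del 184.0.0.0/8 (clear depth 8)
  + 184.243.174.0/24 (H0) depth=24
  lookup 184.243.174.130: bits 1011100011110011101011101 walk d0:H2→d1:-→d2:-→d3:-→d4:-→d5:-→d6:-→d7:-→d8:-→d9:-→d10:-→d11:-→d12:-→d13:H1→d14:-→d15:-→d16:-→d17:-→d18:H0→d19:-→d20:H0→d21:-→d22:-→d23:-→d24:H0→d25:H2 -> H2
  lookup 184.243.174.224: bits 1011100011110011101011101110 walk d0:H2→d1:-→d2:-→d3:-→d4:-→d5:-→d6:-→d7:-→d8:-→d9:-→d10:-→d11:-→d12:-→d13:H1→d14:-→d15:-→d16:-→d17:-→d18:H0→d19:-→d20:H0→d21:-→d22:-→d23:-→d24:H0→d25:H2→d26:-→d27:-→d28:H1 -> H1
  + 38.154.54.180/32 (H0) depth=32
  + 32.0.0.0/4 (H3) depth=4
  + 0.0.0.0/0 (H0) depth=0
  lookup 184.243.174.135: bits 1011100011110011101011101 walk d0:H0→d1:-→d2:-→d3:-→d4:-→d5:-→d6:-→d7:-→d8:-→d9:-→d10:-→d11:-→d12:-→d13:H1→d14:-→d15:-→d16:-→d17:-→d18:H0→d19:-→d20:H0→d21:-→d22:-→d23:-→d24:H0→d25:H2 -> H2
  + 38.144.0.0/12 (H0) depth=12
  lookup 32.0.0.0: bits 00100 walk d0:H0→d1:-→d2:-→d3:-→d4:H3→d5:- -> H3
  + 0.0.0.0/0 (H0) depth=0
  del 38.154.0.0/18 (clear depth 18)
  lookup 184.243.174.3: bits 101110001111001110101110 walk d0:H0→d1:-→d2:-→d3:-→d4:-→d5:-→d6:-→d7:-→d8:-→d9:-→d10:-→d11:-→d12:-→d13:H1→d14:-→d15:-→d16:-→d17:-→d18:H0→d19:-→d20:H0→d21:-→d22:-→d23:-→d24:H0 -> H0
  lookup 184.243.128.0: bits 101110001111001110 walk d0:H0→d1:-→d2:-→d3:-→d4:-→d5:-→d6:-→d7:-→d8:-→d9:-→d10:-→d11:-→d12:-→d13:H1→d14:-→d15:-→d16:-→d17:-→d18:H0 -> H0
  + 184.243.160.0/20 (H3) depth=20
  del 38.154.54.180/32 (clear depth 32)

== LOOKUPS ==
["H1","H2","H1","H2","H2","H2","H0","H0","H1","H2","H2","H2","H2","H1","H2","H3","H0","H0"]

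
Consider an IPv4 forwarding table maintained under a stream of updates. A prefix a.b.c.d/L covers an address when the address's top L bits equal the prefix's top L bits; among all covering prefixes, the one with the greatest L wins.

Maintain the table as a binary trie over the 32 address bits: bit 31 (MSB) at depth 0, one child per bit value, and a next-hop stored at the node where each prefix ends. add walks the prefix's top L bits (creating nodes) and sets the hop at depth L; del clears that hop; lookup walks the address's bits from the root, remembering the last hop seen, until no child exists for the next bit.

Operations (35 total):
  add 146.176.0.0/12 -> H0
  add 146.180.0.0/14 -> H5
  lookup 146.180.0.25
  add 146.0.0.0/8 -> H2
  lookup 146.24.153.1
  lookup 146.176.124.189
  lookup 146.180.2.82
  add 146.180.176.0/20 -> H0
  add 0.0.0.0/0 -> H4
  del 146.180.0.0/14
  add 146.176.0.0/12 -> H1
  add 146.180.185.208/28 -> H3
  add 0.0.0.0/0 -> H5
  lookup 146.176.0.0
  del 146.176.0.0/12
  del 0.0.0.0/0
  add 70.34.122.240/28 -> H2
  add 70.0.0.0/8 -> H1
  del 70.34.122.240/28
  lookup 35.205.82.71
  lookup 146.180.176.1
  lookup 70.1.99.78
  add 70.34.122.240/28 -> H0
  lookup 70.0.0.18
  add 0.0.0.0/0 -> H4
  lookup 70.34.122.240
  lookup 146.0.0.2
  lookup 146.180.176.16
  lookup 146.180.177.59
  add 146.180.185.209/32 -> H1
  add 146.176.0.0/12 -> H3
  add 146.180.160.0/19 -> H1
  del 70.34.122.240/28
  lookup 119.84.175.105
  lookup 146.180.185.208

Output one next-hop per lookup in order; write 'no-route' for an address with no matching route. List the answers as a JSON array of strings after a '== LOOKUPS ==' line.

Process each operation:
  add 146.176.0.0/12 -> H0 at depth 12
  add 146.180.0.0/14 -> H5 at depth 14
  ? 146.180.0.25  path d0:-→d1:-→d2:-→d3:-→d4:-→d5:-→d6:-→d7:-→d8:-→d9:-→d10:-→d11:-→d12:H0→d13:-→d14:H5  best=H5
  add 146.0.0.0/8 -> H2 at depth 8
  ? 146.24.153.1  path d0:-→d1:-→d2:-→d3:-→d4:-→d5:-→d6:-→d7:-→d8:H2  best=H2
  ? 146.176.124.189  path d0:-→d1:-→d2:-→d3:-→d4:-→d5:-→d6:-→d7:-→d8:H2→d9:-→d10:-→d11:-→d12:H0→d13:-  best=H0
  ? 146.180.2.82  path d0:-→d1:-→d2:-→d3:-→d4:-→d5:-→d6:-→d7:-→d8:H2→d9:-→d10:-→d11:-→d12:H0→d13:-→d14:H5  best=H5
  add 146.180.176.0/20 -> H0 at depth 20
  add 0.0.0.0/0 -> H4 at depth 0
  - 146.180.0.0/14 clear@14
  add 146.176.0.0/12 -> H1 at depth 12
  add 146.180.185.208/28 -> H3 at depth 28
  add 0.0.0.0/0 -> H5 at depth 0
  ? 146.176.0.0  path d0:H5→d1:-→d2:-→d3:-→d4:-→d5:-→d6:-→d7:-→d8:H2→d9:-→d10:-→d11:-→d12:H1→d13:-  best=H1
  - 146.176.0.0/12 clear@12
  - 0.0.0.0/0 clear@0
  add 70.34.122.240/28 -> H2 at depth 28
  add 70.0.0.0/8 -> H1 at depth 8
  - 70.34.122.240/28 clear@28
  ? 35.205.82.71  path d0:-→d1:-  best=no-route
  ? 146.180.176.1  path d0:-→d1:-→d2:-→d3:-→d4:-→d5:-→d6:-→d7:-→d8:H2→d9:-→d10:-→d11:-→d12:-→d13:-→d14:-→d15:-→d16:-→d17:-→d18:-→d19:-→d20:H0  best=H0
  ? 70.1.99.78  path d0:-→d1:-→d2:-→d3:-→d4:-→d5:-→d6:-→d7:-→d8:H1→d9:-→d10:-  best=H1
  add 70.34.122.240/28 -> H0 at depth 28
  ? 70.0.0.18  path d0:-→d1:-→d2:-→d3:-→d4:-→d5:-→d6:-→d7:-→d8:H1→d9:-→d10:-  best=H1
  add 0.0.0.0/0 -> H4 at depth 0
  ? 70.34.122.240  path d0:H4→d1:-→d2:-→d3:-→d4:-→d5:-→d6:-→d7:-→d8:H1→d9:-→d10:-→d11:-→d12:-→d13:-→d14:-→d15:-→d16:-→d17:-→d18:-→d19:-→d20:-→d21:-→d22:-→d23:-→d24:-→d25:-→d26:-→d27:-→d28:H0  best=H0
  ? 146.0.0.2  path d0:H4→d1:-→d2:-→d3:-→d4:-→d5:-→d6:-→d7:-→d8:H2  best=H2
  ? 146.180.176.16  path d0:H4→d1:-→d2:-→d3:-→d4:-→d5:-→d6:-→d7:-→d8:H2→d9:-→d10:-→d11:-→d12:-→d13:-→d14:-→d15:-→d16:-→d17:-→d18:-→d19:-→d20:H0  best=H0
  ? 146.180.177.59  path d0:H4→d1:-→d2:-→d3:-→d4:-→d5:-→d6:-→d7:-→d8:H2→d9:-→d10:-→d11:-→d12:-→d13:-→d14:-→d15:-→d16:-→d17:-→d18:-→d19:-→d20:H0  best=H0
  add 146.180.185.209/32 -> H1 at depth 32
  add 146.176.0.0/12 -> H3 at depth 12
  add 146.180.160.0/19 -> H1 at depth 19
  - 70.34.122.240/28 clear@28
  ? 119.84.175.105  path d0:H4→d1:-→d2:-  best=H4
  ? 146.180.185.208  path d0:H4→d1:-→d2:-→d3:-→d4:-→d5:-→d6:-→d7:-→d8:H2→d9:-→d10:-→d11:-→d12:H3→d13:-→d14:-→d15:-→d16:-→d17:-→d18:-→d19:H1→d20:H0→d21:-→d22:-→d23:-→d24:-→d25:-→d26:-→d27:-→d28:H3→d29:-→d30:-→d31:-  best=H3

== LOOKUPS ==
["H5","H2","H0","H5","H1","no-route","H0","H1","H1","H0","H2","H0","H0","H4","H3"]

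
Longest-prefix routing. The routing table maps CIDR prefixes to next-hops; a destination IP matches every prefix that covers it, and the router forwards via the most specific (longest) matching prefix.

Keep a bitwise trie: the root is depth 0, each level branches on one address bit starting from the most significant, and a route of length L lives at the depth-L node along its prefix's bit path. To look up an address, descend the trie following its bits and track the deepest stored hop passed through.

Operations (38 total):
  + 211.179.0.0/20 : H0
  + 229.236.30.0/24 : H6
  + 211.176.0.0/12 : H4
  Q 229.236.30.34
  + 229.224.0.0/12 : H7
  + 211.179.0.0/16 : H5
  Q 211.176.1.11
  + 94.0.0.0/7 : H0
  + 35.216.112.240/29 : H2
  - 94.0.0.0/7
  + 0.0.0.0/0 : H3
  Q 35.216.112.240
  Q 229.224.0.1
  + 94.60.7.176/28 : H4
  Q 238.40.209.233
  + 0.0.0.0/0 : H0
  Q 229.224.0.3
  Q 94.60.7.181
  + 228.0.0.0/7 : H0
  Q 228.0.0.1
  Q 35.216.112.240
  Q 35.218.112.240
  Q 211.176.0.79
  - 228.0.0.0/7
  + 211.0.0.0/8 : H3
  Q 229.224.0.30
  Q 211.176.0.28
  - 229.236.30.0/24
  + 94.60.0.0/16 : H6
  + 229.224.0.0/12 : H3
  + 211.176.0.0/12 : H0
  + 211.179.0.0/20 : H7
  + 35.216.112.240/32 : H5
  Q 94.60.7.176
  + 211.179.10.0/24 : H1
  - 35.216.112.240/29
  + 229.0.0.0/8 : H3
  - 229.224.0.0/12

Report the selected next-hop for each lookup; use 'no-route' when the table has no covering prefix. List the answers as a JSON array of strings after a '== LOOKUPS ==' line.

Trace:
  + 211.179.0.0/20 (H0) depth=20
  + 229.236.30.0/24 (H6) depth=24
  + 211.176.0.0/12 (H4) depth=12
  ? 229.236.30.34  path d0:-→d1:-→d2:-→d3:-→d4:-→d5:-→d6:-→d7:-→d8:-→d9:-→d10:-→d11:-→d12:-→d13:-→d14:-→d15:-→d16:-→d17:-→d18:-→d19:-→d20:-→d21:-→d22:-→d23:-→d24:H6  best=H6
  + 229.224.0.0/12 (H7) depth=12
  + 211.179.0.0/16 (H5) depth=16
  ? 211.176.1.11  path d0:-→d1:-→d2:-→d3:-→d4:-→d5:-→d6:-→d7:-→d8:-→d9:-→d10:-→d11:-→d12:H4→d13:-→d14:-  best=H4
  + 94.0.0.0/7 (H0) depth=7
  + 35.216.112.240/29 (H2) depth=29
  del 94.0.0.0/7 (clear depth 7)
  + 0.0.0.0/0 (H3) depth=0
  ? 35.216.112.240  path d0:H3→d1:-→d2:-→d3:-→d4:-→d5:-→d6:-→d7:-→d8:-→d9:-→d10:-→d11:-→d12:-→d13:-→d14:-→d15:-→d16:-→d17:-→d18:-→d19:-→d20:-→d21:-→d22:-→d23:-→d24:-→d25:-→d26:-→d27:-→d28:-→d29:H2  best=H2
  ? 229.224.0.1  path d0:H3→d1:-→d2:-→d3:-→d4:-→d5:-→d6:-→d7:-→d8:-→d9:-→d10:-→d11:-→d12:H7  best=H7
  + 94.60.7.176/28 (H4) depth=28
  ? 238.40.209.233  path d0:H3→d1:-→d2:-→d3:-→d4:-  best=H3
  + 0.0.0.0/0 (H0) depth=0
  ? 229.224.0.3  path d0:H0→d1:-→d2:-→d3:-→d4:-→d5:-→d6:-→d7:-→d8:-→d9:-→d10:-→d11:-→d12:H7  best=H7
  ? 94.60.7.181  path d0:H0→d1:-→d2:-→d3:-→d4:-→d5:-→d6:-→d7:-→d8:-→d9:-→d10:-→d11:-→d12:-→d13:-→d14:-→d15:-→d16:-→d17:-→d18:-→d19:-→d20:-→d21:-→d22:-→d23:-→d24:-→d25:-→d26:-→d27:-→d28:H4  best=H4
  + 228.0.0.0/7 (H0) depth=7
  ? 228.0.0.1  path d0:H0→d1:-→d2:-→d3:-→d4:-→d5:-→d6:-→d7:H0  best=H0
  ? 35.216.112.240  path d0:H0→d1:-→d2:-→d3:-→d4:-→d5:-→d6:-→d7:-→d8:-→d9:-→d10:-→d11:-→d12:-→d13:-→d14:-→d15:-→d16:-→d17:-→d18:-→d19:-→d20:-→d21:-→d22:-→d23:-→d24:-→d25:-→d26:-→d27:-→d28:-→d29:H2  best=H2
  ? 35.218.112.240  path d0:H0→d1:-→d2:-→d3:-→d4:-→d5:-→d6:-→d7:-→d8:-→d9:-→d10:-→d11:-→d12:-→d13:-→d14:-  best=H0
  ? 211.176.0.79  path d0:H0→d1:-→d2:-→d3:-→d4:-→d5:-→d6:-→d7:-→d8:-→d9:-→d10:-→d11:-→d12:H4→d13:-→d14:-  best=H4
  del 228.0.0.0/7 (clear depth 7)
  + 211.0.0.0/8 (H3) depth=8
  ? 229.224.0.30  path d0:H0→d1:-→d2:-→d3:-→d4:-→d5:-→d6:-→d7:-→d8:-→d9:-→d10:-→d11:-→d12:H7  best=H7
  ? 211.176.0.28  path d0:H0→d1:-→d2:-→d3:-→d4:-→d5:-→d6:-→d7:-→d8:H3→d9:-→d10:-→d11:-→d12:H4→d13:-→d14:-  best=H4
  del 229.236.30.0/24 (clear depth 24)
  + 94.60.0.0/16 (H6) depth=16
  + 229.224.0.0/12 (H3) depth=12
  + 211.176.0.0/12 (H0) depth=12
  + 211.179.0.0/20 (H7) depth=20
  + 35.216.112.240/32 (H5) depth=32
  ? 94.60.7.176  path d0:H0→d1:-→d2:-→d3:-→d4:-→d5:-→d6:-→d7:-→d8:-→d9:-→d10:-→d11:-→d12:-→d13:-→d14:-→d15:-→d16:H6→d17:-→d18:-→d19:-→d20:-→d21:-→d22:-→d23:-→d24:-→d25:-→d26:-→d27:-→d28:H4  best=H4
  + 211.179.10.0/24 (H1) depth=24
  del 35.216.112.240/29 (clear depth 29)
  + 229.0.0.0/8 (H3) depth=8
  del 229.224.0.0/12 (clear depth 12)

== LOOKUPS ==
["H6","H4","H2","H7","H3","H7","H4","H0","H2","H0","H4","H7","H4","H4"]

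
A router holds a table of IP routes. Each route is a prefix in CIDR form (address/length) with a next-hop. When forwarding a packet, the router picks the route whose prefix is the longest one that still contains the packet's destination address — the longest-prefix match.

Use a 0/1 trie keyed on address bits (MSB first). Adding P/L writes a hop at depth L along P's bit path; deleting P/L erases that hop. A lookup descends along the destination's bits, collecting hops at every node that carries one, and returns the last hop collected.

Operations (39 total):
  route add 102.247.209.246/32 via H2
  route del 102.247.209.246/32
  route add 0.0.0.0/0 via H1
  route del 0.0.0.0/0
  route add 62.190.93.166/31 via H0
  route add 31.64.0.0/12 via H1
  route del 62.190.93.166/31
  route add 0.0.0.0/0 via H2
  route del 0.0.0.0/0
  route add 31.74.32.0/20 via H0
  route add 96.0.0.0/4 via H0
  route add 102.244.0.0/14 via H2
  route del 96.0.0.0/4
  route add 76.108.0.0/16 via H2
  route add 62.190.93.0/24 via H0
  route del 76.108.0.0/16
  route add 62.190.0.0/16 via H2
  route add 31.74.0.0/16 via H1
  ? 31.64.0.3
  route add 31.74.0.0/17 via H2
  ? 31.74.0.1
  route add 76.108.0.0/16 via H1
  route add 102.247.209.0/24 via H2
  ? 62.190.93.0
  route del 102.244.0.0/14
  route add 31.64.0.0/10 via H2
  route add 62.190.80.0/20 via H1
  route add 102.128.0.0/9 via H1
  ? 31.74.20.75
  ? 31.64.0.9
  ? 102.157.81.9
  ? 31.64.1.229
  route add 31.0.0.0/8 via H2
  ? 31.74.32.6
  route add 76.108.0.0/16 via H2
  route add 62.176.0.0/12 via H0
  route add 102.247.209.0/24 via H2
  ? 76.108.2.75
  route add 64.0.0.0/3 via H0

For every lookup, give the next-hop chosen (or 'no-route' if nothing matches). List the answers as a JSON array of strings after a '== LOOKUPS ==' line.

Process each operation:
  add 102.247.209.246/32 -> H2 at depth 32
  - 102.247.209.246/32 clear@32
  add 0.0.0.0/0 -> H1 at depth 0
  - 0.0.0.0/0 clear@0
  add 62.190.93.166/31 -> H0 at depth 31
  add 31.64.0.0/12 -> H1 at depth 12
  - 62.190.93.166/31 clear@31
  add 0.0.0.0/0 -> H2 at depth 0
  - 0.0.0.0/0 clear@0
  add 31.74.32.0/20 -> H0 at depth 20
  add 96.0.0.0/4 -> H0 at depth 4
  add 102.244.0.0/14 -> H2 at depth 14
  - 96.0.0.0/4 clear@4
  add 76.108.0.0/16 -> H2 at depth 16
  add 62.190.93.0/24 -> H0 at depth 24
  - 76.108.0.0/16 clear@16
  add 62.190.0.0/16 -> H2 at depth 16
  add 31.74.0.0/16 -> H1 at depth 16
  lookup 31.64.0.3: bits 000111110100 walk d0:-→d1:-→d2:-→d3:-→d4:-→d5:-→d6:-→d7:-→d8:-→d9:-→d10:-→d11:-→d12:H1 -> H1
  add 31.74.0.0/17 -> H2 at depth 17
  lookup 31.74.0.1: bits 000111110100101000 walk d0:-→d1:-→d2:-→d3:-→d4:-→d5:-→d6:-→d7:-→d8:-→d9:-→d10:-→d11:-→d12:H1→d13:-→d14:-→d15:-→d16:H1→d17:H2→d18:- -> H2
  add 76.108.0.0/16 -> H1 at depth 16
  add 102.247.209.0/24 -> H2 at depth 24
  lookup 62.190.93.0: bits 001111101011111001011101 walk d0:-→d1:-→d2:-→d3:-→d4:-→d5:-→d6:-→d7:-→d8:-→d9:-→d10:-→d11:-→d12:-→d13:-→d14:-→d15:-→d16:H2→d17:-→d18:-→d19:-→d20:-→d21:-→d22:-→d23:-→d24:H0 -> H0
  - 102.244.0.0/14 clear@14
  add 31.64.0.0/10 -> H2 at depth 10
  add 62.190.80.0/20 -> H1 at depth 20
  add 102.128.0.0/9 -> H1 at depth 9
  lookup 31.74.20.75: bits 000111110100101000 walk d0:-→d1:-→d2:-→d3:-→d4:-→d5:-→d6:-→d7:-→d8:-→d9:-→d10:H2→d11:-→d12:H1→d13:-→d14:-→d15:-→d16:H1→d17:H2→d18:- -> H2
  lookup 31.64.0.9: bits 000111110100 walk d0:-→d1:-→d2:-→d3:-→d4:-→d5:-→d6:-→d7:-→d8:-→d9:-→d10:H2→d11:-→d12:H1 -> H1
  lookup 102.157.81.9: bits 011001101 walk d0:-→d1:-→d2:-→d3:-→d4:-→d5:-→d6:-→d7:-→d8:-→d9:H1 -> H1
  lookup 31.64.1.229: bits 000111110100 walk d0:-→d1:-→d2:-→d3:-→d4:-→d5:-→d6:-→d7:-→d8:-→d9:-→d10:H2→d11:-→d12:H1 -> H1
  add 31.0.0.0/8 -> H2 at depth 8
  lookup 31.74.32.6: bits 00011111010010100010 walk d0:-→d1:-→d2:-→d3:-→d4:-→d5:-→d6:-→d7:-→d8:H2→d9:-→d10:H2→d11:-→d12:H1→d13:-→d14:-→d15:-→d16:H1→d17:H2→d18:-→d19:-→d20:H0 -> H0
  add 76.108.0.0/16 -> H2 at depth 16
  add 62.176.0.0/12 -> H0 at depth 12
  add 102.247.209.0/24 -> H2 at depth 24
  lookup 76.108.2.75: bits 0100110001101100 walk d0:-→d1:-→d2:-→d3:-→d4:-→d5:-→d6:-→d7:-→d8:-→d9:-→d10:-→d11:-→d12:-→d13:-→d14:-→d15:-→d16:H2 -> H2
  add 64.0.0.0/3 -> H0 at depth 3

== LOOKUPS ==
["H1","H2","H0","H2","H1","H1","H1","H0","H2"]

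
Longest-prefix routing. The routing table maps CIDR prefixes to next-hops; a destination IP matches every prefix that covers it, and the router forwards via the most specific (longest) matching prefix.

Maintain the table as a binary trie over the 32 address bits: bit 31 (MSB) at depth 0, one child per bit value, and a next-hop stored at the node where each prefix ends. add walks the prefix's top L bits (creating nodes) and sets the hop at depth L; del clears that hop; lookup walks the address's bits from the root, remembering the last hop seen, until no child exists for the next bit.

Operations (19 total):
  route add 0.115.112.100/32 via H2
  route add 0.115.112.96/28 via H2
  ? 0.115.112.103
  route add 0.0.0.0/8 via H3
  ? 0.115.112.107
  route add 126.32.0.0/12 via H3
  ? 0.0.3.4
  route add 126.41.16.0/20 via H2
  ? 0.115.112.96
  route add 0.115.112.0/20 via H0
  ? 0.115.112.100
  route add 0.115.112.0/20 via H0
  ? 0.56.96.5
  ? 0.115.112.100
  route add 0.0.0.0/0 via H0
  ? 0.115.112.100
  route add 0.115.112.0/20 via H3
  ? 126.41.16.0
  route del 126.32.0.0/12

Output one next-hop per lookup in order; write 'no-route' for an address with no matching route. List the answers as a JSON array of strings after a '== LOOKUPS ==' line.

Trace:
  + 0.115.112.100/32 (H2) depth=32
  + 0.115.112.96/28 (H2) depth=28
  ? 0.115.112.103  path d0:-→d1:-→d2:-→d3:-→d4:-→d5:-→d6:-→d7:-→d8:-→d9:-→d10:-→d11:-→d12:-→d13:-→d14:-→d15:-→d16:-→d17:-→d18:-→d19:-→d20:-→d21:-→d22:-→d23:-→d24:-→d25:-→d26:-→d27:-→d28:H2→d29:-→d30:-  best=H2
  + 0.0.0.0/8 (H3) depth=8
  ? 0.115.112.107  path d0:-→d1:-→d2:-→d3:-→d4:-→d5:-→d6:-→d7:-→d8:H3→d9:-→d10:-→d11:-→d12:-→d13:-→d14:-→d15:-→d16:-→d17:-→d18:-→d19:-→d20:-→d21:-→d22:-→d23:-→d24:-→d25:-→d26:-→d27:-→d28:H2  best=H2
  + 126.32.0.0/12 (H3) depth=12
  ? 0.0.3.4  path d0:-→d1:-→d2:-→d3:-→d4:-→d5:-→d6:-→d7:-→d8:H3→d9:-  best=H3
  + 126.41.16.0/20 (H2) depth=20
  ? 0.115.112.96  path d0:-→d1:-→d2:-→d3:-→d4:-→d5:-→d6:-→d7:-→d8:H3→d9:-→d10:-→d11:-→d12:-→d13:-→d14:-→d15:-→d16:-→d17:-→d18:-→d19:-→d20:-→d21:-→d22:-→d23:-→d24:-→d25:-→d26:-→d27:-→d28:H2→d29:-  best=H2
  + 0.115.112.0/20 (H0) depth=20
  ? 0.115.112.100  path d0:-→d1:-→d2:-→d3:-→d4:-→d5:-→d6:-→d7:-→d8:H3→d9:-→d10:-→d11:-→d12:-→d13:-→d14:-→d15:-→d16:-→d17:-→d18:-→d19:-→d20:H0→d21:-→d22:-→d23:-→d24:-→d25:-→d26:-→d27:-→d28:H2→d29:-→d30:-→d31:-→d32:H2  best=H2
  + 0.115.112.0/20 (H0) depth=20
  ? 0.56.96.5  path d0:-→d1:-→d2:-→d3:-→d4:-→d5:-→d6:-→d7:-→d8:H3→d9:-  best=H3
  ? 0.115.112.100  path d0:-→d1:-→d2:-→d3:-→d4:-→d5:-→d6:-→d7:-→d8:H3→d9:-→d10:-→d11:-→d12:-→d13:-→d14:-→d15:-→d16:-→d17:-→d18:-→d19:-→d20:H0→d21:-→d22:-→d23:-→d24:-→d25:-→d26:-→d27:-→d28:H2→d29:-→d30:-→d31:-→d32:H2  best=H2
  + 0.0.0.0/0 (H0) depth=0
  ? 0.115.112.100  path d0:H0→d1:-→d2:-→d3:-→d4:-→d5:-→d6:-→d7:-→d8:H3→d9:-→d10:-→d11:-→d12:-→d13:-→d14:-→d15:-→d16:-→d17:-→d18:-→d19:-→d20:H0→d21:-→d22:-→d23:-→d24:-→d25:-→d26:-→d27:-→d28:H2→d29:-→d30:-→d31:-→d32:H2  best=H2
  + 0.115.112.0/20 (H3) depth=20
  ? 126.41.16.0  path d0:H0→d1:-→d2:-→d3:-→d4:-→d5:-→d6:-→d7:-→d8:-→d9:-→d10:-→d11:-→d12:H3→d13:-→d14:-→d15:-→d16:-→d17:-→d18:-→d19:-→d20:H2  best=H2
  - 126.32.0.0/12 clear@12

== LOOKUPS ==
["H2","H2","H3","H2","H2","H3","H2","H2","H2"]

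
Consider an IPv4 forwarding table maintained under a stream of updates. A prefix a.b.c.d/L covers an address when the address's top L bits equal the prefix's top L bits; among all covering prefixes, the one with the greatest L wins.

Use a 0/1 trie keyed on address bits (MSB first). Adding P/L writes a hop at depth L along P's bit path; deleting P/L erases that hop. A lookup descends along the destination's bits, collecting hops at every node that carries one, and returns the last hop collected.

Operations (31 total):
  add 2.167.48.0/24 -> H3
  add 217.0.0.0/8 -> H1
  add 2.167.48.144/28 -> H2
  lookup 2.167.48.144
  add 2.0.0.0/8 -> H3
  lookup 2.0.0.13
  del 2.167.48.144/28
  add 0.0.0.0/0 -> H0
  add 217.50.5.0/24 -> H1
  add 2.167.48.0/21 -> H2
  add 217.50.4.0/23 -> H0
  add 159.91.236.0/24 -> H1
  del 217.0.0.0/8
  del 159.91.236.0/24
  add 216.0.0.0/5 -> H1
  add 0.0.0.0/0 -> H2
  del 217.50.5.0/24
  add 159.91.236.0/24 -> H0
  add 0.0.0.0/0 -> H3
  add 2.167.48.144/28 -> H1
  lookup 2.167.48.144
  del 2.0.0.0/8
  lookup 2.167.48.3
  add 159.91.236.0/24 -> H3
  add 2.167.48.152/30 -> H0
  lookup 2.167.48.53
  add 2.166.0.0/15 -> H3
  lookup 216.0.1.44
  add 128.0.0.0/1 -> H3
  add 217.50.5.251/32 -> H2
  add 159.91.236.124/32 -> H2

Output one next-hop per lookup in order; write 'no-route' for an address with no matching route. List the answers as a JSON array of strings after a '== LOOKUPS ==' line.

Process each operation:
  + 2.167.48.0/24 (H3) depth=24
  + 217.0.0.0/8 (H1) depth=8
  + 2.167.48.144/28 (H2) depth=28
  lookup 2.167.48.144: bits 0000001010100111001100001001 walk d0:-→d1:-→d2:-→d3:-→d4:-→d5:-→d6:-→d7:-→d8:-→d9:-→d10:-→d11:-→d12:-→d13:-→d14:-→d15:-→d16:-→d17:-→d18:-→d19:-→d20:-→d21:-→d22:-→d23:-→d24:H3→d25:-→d26:-→d27:-→d28:H2 -> H2
  + 2.0.0.0/8 (H3) depth=8
  lookup 2.0.0.13: bits 00000010 walk d0:-→d1:-→d2:-→d3:-→d4:-→d5:-→d6:-→d7:-→d8:H3 -> H3
  del 2.167.48.144/28 (clear depth 28)
  + 0.0.0.0/0 (H0) depth=0
  + 217.50.5.0/24 (H1) depth=24
  + 2.167.48.0/21 (H2) depth=21
  + 217.50.4.0/23 (H0) depth=23
  + 159.91.236.0/24 (H1) depth=24
  del 217.0.0.0/8 (clear depth 8)
  del 159.91.236.0/24 (clear depth 24)
  + 216.0.0.0/5 (H1) depth=5
  + 0.0.0.0/0 (H2) depth=0
  del 217.50.5.0/24 (clear depth 24)
  + 159.91.236.0/24 (H0) depth=24
  + 0.0.0.0/0 (H3) depth=0
  + 2.167.48.144/28 (H1) depth=28
  lookup 2.167.48.144: bits 0000001010100111001100001001 walk d0:H3→d1:-→d2:-→d3:-→d4:-→d5:-→d6:-→d7:-→d8:H3→d9:-→d10:-→d11:-→d12:-→d13:-→d14:-→d15:-→d16:-→d17:-→d18:-→d19:-→d20:-→d21:H2→d22:-→d23:-→d24:H3→d25:-→d26:-→d27:-→d28:H1 -> H1
  del 2.0.0.0/8 (clear depth 8)
  lookup 2.167.48.3: bits 000000101010011100110000 walk d0:H3→d1:-→d2:-→d3:-→d4:-→d5:-→d6:-→d7:-→d8:-→d9:-→d10:-→d11:-→d12:-→d13:-→d14:-→d15:-→d16:-→d17:-→d18:-→d19:-→d20:-→d21:H2→d22:-→d23:-→d24:H3 -> H3
  + 159.91.236.0/24 (H3) depth=24
  + 2.167.48.152/30 (H0) depth=30
  lookup 2.167.48.53: bits 000000101010011100110000 walk d0:H3→d1:-→d2:-→d3:-→d4:-→d5:-→d6:-→d7:-→d8:-→d9:-→d10:-→d11:-→d12:-→d13:-→d14:-→d15:-→d16:-→d17:-→d18:-→d19:-→d20:-→d21:H2→d22:-→d23:-→d24:H3 -> H3
  + 2.166.0.0/15 (H3) depth=15
  lookup 216.0.1.44: bits 1101100 walk d0:H3→d1:-→d2:-→d3:-→d4:-→d5:H1→d6:-→d7:- -> H1
  + 128.0.0.0/1 (H3) depth=1
  + 217.50.5.251/32 (H2) depth=32
  + 159.91.236.124/32 (H2) depth=32

== LOOKUPS ==
["H2","H3","H1","H3","H3","H1"]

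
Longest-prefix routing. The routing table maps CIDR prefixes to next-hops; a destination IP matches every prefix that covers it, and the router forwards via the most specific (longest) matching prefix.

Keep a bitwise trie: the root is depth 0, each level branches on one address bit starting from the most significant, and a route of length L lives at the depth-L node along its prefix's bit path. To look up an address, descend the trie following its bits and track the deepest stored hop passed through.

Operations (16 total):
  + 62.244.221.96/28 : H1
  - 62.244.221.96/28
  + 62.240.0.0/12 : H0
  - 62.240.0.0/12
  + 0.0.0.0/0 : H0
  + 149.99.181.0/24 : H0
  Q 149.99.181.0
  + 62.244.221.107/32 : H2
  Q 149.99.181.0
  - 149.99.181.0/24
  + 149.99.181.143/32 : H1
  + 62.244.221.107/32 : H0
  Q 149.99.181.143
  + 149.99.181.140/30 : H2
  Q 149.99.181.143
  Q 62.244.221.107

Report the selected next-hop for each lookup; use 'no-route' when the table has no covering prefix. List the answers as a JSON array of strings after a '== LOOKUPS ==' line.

Process each operation:
  add 62.244.221.96/28 -> H1 at depth 28
  - 62.244.221.96/28 clear@28
  add 62.240.0.0/12 -> H0 at depth 12
  - 62.240.0.0/12 clear@12
  add 0.0.0.0/0 -> H0 at depth 0
  add 149.99.181.0/24 -> H0 at depth 24
  Q 149.99.181.0: descend 100101010110001110110101 ; hops seen [H0,H0] ; pick H0
  add 62.244.221.107/32 -> H2 at depth 32
  Q 149.99.181.0: descend 100101010110001110110101 ; hops seen [H0,H0] ; pick H0
  - 149.99.181.0/24 clear@24
  add 149.99.181.143/32 -> H1 at depth 32
  add 62.244.221.107/32 -> H0 at depth 32
  Q 149.99.181.143: descend 10010101011000111011010110001111 ; hops seen [H0,H1] ; pick H1
  add 149.99.181.140/30 -> H2 at depth 30
  Q 149.99.181.143: descend 10010101011000111011010110001111 ; hops seen [H0,H2,H1] ; pick H1
  Q 62.244.221.107: descend 00111110111101001101110101101011 ; hops seen [H0,H0] ; pick H0

== LOOKUPS ==
["H0","H0","H1","H1","H0"]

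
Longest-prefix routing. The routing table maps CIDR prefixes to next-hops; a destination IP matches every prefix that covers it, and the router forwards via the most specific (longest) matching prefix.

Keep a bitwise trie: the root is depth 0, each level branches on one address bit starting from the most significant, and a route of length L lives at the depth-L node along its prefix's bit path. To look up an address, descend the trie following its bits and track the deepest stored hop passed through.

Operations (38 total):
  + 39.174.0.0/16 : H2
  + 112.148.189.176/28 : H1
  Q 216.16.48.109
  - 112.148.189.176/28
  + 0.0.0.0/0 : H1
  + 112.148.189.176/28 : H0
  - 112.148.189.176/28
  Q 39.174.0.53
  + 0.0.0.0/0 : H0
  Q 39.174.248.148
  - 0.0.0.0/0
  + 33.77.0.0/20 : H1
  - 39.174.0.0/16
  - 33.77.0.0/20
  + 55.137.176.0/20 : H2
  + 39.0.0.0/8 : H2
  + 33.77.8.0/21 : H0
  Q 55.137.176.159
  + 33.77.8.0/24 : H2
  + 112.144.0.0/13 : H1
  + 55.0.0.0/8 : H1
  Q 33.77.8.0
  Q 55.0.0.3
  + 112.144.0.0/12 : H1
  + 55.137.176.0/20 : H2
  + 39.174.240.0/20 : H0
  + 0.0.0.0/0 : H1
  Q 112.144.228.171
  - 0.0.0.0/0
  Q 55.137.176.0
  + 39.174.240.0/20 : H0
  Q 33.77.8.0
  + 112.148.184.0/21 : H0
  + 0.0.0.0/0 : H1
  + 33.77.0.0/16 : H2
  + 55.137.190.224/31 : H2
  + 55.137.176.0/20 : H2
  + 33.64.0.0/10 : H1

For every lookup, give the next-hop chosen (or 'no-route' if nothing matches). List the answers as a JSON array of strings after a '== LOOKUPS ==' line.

Apply in order:
  add 39.174.0.0/16 -> H2 at depth 16
  add 112.148.189.176/28 -> H1 at depth 28
  ? 216.16.48.109  path d0:-  best=no-route
  - 112.148.189.176/28 clear@28
  add 0.0.0.0/0 -> H1 at depth 0
  add 112.148.189.176/28 -> H0 at depth 28
  - 112.148.189.176/28 clear@28
  ? 39.174.0.53  path d0:H1→d1:-→d2:-→d3:-→d4:-→d5:-→d6:-→d7:-→d8:-→d9:-→d10:-→d11:-→d12:-→d13:-→d14:-→d15:-→d16:H2  best=H2
  add 0.0.0.0/0 -> H0 at depth 0
  ? 39.174.248.148  path d0:H0→d1:-→d2:-→d3:-→d4:-→d5:-→d6:-→d7:-→d8:-→d9:-→d10:-→d11:-→d12:-→d13:-→d14:-→d15:-→d16:H2  best=H2
  - 0.0.0.0/0 clear@0
  add 33.77.0.0/20 -> H1 at depth 20
  - 39.174.0.0/16 clear@16
  - 33.77.0.0/20 clear@20
  add 55.137.176.0/20 -> H2 at depth 20
  add 39.0.0.0/8 -> H2 at depth 8
  add 33.77.8.0/21 -> H0 at depth 21
  ? 55.137.176.159  path d0:-→d1:-→d2:-→d3:-→d4:-→d5:-→d6:-→d7:-→d8:-→d9:-→d10:-→d11:-→d12:-→d13:-→d14:-→d15:-→d16:-→d17:-→d18:-→d19:-→d20:H2  best=H2
  add 33.77.8.0/24 -> H2 at depth 24
  add 112.144.0.0/13 -> H1 at depth 13
  add 55.0.0.0/8 -> H1 at depth 8
  ? 33.77.8.0  path d0:-→d1:-→d2:-→d3:-→d4:-→d5:-→d6:-→d7:-→d8:-→d9:-→d10:-→d11:-→d12:-→d13:-→d14:-→d15:-→d16:-→d17:-→d18:-→d19:-→d20:-→d21:H0→d22:-→d23:-→d24:H2  best=H2
  ? 55.0.0.3  path d0:-→d1:-→d2:-→d3:-→d4:-→d5:-→d6:-→d7:-→d8:H1  best=H1
  add 112.144.0.0/12 -> H1 at depth 12
  add 55.137.176.0/20 -> H2 at depth 20
  add 39.174.240.0/20 -> H0 at depth 20
  add 0.0.0.0/0 -> H1 at depth 0
  ? 112.144.228.171  path d0:H1→d1:-→d2:-→d3:-→d4:-→d5:-→d6:-→d7:-→d8:-→d9:-→d10:-→d11:-→d12:H1→d13:H1  best=H1
  - 0.0.0.0/0 clear@0
  ? 55.137.176.0  path d0:-→d1:-→d2:-→d3:-→d4:-→d5:-→d6:-→d7:-→d8:H1→d9:-→d10:-→d11:-→d12:-→d13:-→d14:-→d15:-→d16:-→d17:-→d18:-→d19:-→d20:H2  best=H2
  add 39.174.240.0/20 -> H0 at depth 20
  ? 33.77.8.0  path d0:-→d1:-→d2:-→d3:-→d4:-→d5:-→d6:-→d7:-→d8:-→d9:-→d10:-→d11:-→d12:-→d13:-→d14:-→d15:-→d16:-→d17:-→d18:-→d19:-→d20:-→d21:H0→d22:-→d23:-→d24:H2  best=H2
  add 112.148.184.0/21 -> H0 at depth 21
  add 0.0.0.0/0 -> H1 at depth 0
  add 33.77.0.0/16 -> H2 at depth 16
  add 55.137.190.224/31 -> H2 at depth 31
  add 55.137.176.0/20 -> H2 at depth 20
  add 33.64.0.0/10 -> H1 at depth 10

== LOOKUPS ==
["no-route","H2","H2","H2","H2","H1","H1","H2","H2"]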